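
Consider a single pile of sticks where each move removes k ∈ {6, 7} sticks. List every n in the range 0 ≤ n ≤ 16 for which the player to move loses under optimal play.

0, 1, 2, 3, 4, 5, 13, 14, 15, 16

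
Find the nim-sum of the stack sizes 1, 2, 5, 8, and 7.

9

Nim-sum: 1 XOR 2 XOR 5 XOR 8 XOR 7 = 9.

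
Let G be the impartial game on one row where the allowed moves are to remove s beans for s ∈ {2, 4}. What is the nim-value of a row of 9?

Grundy values for subtraction set {2, 4}:
k:     0  1  2  3  4  5  6  7  8  9
g(k):  0  0  1  1  2  2  0  0  1  1
So g(9) = 1.

1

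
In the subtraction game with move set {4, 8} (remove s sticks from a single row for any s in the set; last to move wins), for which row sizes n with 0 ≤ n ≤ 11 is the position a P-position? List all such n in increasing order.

Compute g(0), g(1), … for moves {4, 8}:
g(0) = mex{} = 0
g(1) = mex{} = 0
g(2) = mex{} = 0
g(3) = mex{} = 0
g(4) = mex{0} = 1
g(5) = mex{0} = 1
g(6) = mex{0} = 1
g(7) = mex{0} = 1
g(8) = mex{0,1} = 2
g(9) = mex{0,1} = 2
g(10) = mex{0,1} = 2
g(11) = mex{0,1} = 2
The P-positions (g = 0) in 0..11 are 0, 1, 2, 3.

0, 1, 2, 3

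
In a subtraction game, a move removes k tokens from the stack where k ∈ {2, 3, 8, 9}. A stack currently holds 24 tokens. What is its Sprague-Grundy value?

1

Compute g(0), g(1), … for moves {2, 3, 8, 9}:
k:     0  1  2  3  4  5  6  7  8  9 10 11 12 13 14 15 16 17 18 19 20 21 22 23 24
g(k):  0  0  1  1  2  0  0  1  1  2  2  0  0  1  1  2  0  0  1  1  2  2  0  0  1
So g(24) = 1.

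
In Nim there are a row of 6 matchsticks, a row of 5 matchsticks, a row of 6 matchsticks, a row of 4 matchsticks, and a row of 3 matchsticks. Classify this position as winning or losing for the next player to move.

Winning position

Nim-sum: 6 ^ 5 ^ 6 ^ 4 ^ 3 = 2.
The nim-sum is 2 ≠ 0, so this is an N-position: the player to move can win.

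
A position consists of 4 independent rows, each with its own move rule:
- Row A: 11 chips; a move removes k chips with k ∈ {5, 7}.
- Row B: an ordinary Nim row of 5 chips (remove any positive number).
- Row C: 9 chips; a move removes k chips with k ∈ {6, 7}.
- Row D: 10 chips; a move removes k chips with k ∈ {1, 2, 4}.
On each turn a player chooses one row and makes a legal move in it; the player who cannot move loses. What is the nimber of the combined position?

Build the Grundy sequence for row A with g(k) = mex{g(k−s) : s ∈ {5, 7}, s ≤ k}:
k:     0  1  2  3  4  5  6  7  8  9 10 11
g(k):  0  0  0  0  0  1  1  1  1  1  2  2
So g(11) = 2.
Row B is a plain Nim row of size 5, so its Grundy value is 5.
Grundy values for row C (subtraction set {6, 7}):
g(0) = mex{} = 0
g(1) = mex{} = 0
g(2) = mex{} = 0
g(3) = mex{} = 0
g(4) = mex{} = 0
g(5) = mex{} = 0
g(6) = mex{0} = 1
g(7) = mex{0} = 1
g(8) = mex{0} = 1
g(9) = mex{0} = 1
So g(9) = 1.
Build the Grundy sequence for row D with g(k) = mex{g(k−s) : s ∈ {1, 2, 4}, s ≤ k}:
k:     0  1  2  3  4  5  6  7  8  9 10
g(k):  0  1  2  0  1  2  0  1  2  0  1
So g(10) = 1.
By the Sprague-Grundy theorem, the Grundy value of a sum of independent games is the XOR of the component values.
Combined value = 2 ⊕ 5 ⊕ 1 ⊕ 1 = 7.

7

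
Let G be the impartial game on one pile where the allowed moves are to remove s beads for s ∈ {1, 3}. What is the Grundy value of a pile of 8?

Compute g(0), g(1), … for moves {1, 3}:
g(0) = mex{} = 0
g(1) = mex{0} = 1
g(2) = mex{1} = 0
g(3) = mex{0} = 1
g(4) = mex{1} = 0
g(5) = mex{0} = 1
g(6) = mex{1} = 0
g(7) = mex{0} = 1
g(8) = mex{1} = 0
So g(8) = 0.

0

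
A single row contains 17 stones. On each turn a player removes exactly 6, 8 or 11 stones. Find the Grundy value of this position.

0

Compute g(0), g(1), … for moves {6, 8, 11}:
k:     0  1  2  3  4  5  6  7  8  9 10 11 12 13 14 15 16 17
g(k):  0  0  0  0  0  0  1  1  1  1  1  1  2  2  2  2  2  0
So g(17) = 0.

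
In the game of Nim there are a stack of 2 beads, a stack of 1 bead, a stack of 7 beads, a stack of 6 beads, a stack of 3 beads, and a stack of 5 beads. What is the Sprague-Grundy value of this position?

Bitwise XOR of the heap sizes:
  010  (2)
  001  (1)
  111  (7)
  110  (6)
  011  (3)
  101  (5)
  ---
  100  (4)

4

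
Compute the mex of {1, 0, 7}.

2

The values 0, 1 are all present; 2 is the first non-negative integer missing from the set.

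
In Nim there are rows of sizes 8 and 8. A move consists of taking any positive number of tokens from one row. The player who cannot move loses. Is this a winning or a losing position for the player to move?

Losing position

Nim-sum: 8 ⊕ 8 = 0.
The nim-sum is 0, so this is a P-position: the player to move is in a losing position under optimal play.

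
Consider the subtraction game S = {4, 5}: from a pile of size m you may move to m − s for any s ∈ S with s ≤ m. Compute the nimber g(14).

1

Grundy values for subtraction set {4, 5}:
g(0) = mex{} = 0
g(1) = mex{} = 0
g(2) = mex{} = 0
g(3) = mex{} = 0
g(4) = mex{0} = 1
g(5) = mex{0} = 1
g(6) = mex{0} = 1
g(7) = mex{0} = 1
g(8) = mex{0,1} = 2
g(9) = mex{1} = 0
g(10) = mex{1} = 0
g(11) = mex{1} = 0
g(12) = mex{1,2} = 0
g(13) = mex{0,2} = 1
g(14) = mex{0} = 1
So g(14) = 1.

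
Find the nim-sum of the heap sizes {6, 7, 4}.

5

Nim-sum: 6 ^ 7 ^ 4 = 5.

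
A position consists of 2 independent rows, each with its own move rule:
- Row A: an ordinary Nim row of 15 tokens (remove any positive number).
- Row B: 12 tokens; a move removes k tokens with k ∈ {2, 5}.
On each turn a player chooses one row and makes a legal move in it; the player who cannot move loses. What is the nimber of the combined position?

13

Row A is a plain Nim row of size 15, so its Grundy value is 15.
Build the Grundy sequence for row B with g(k) = mex{g(k−s) : s ∈ {2, 5}, s ≤ k}:
k:     0  1  2  3  4  5  6  7  8  9 10 11 12
g(k):  0  0  1  1  0  2  1  0  0  1  1  0  2
So g(12) = 2.
The value of a disjunctive sum is the nim-sum of the parts.
Combined value = 15 XOR 2 = 13.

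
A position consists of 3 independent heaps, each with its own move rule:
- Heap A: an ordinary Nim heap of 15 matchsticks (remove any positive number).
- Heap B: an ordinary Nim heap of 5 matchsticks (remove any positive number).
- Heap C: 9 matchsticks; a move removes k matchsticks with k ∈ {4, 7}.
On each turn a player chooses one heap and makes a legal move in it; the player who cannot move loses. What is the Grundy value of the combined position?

Heap A is a plain Nim heap of size 15, so its Grundy value is 15.
Heap B is a plain Nim heap of size 5, so its Grundy value is 5.
Build the Grundy sequence for heap C with g(k) = mex{g(k−s) : s ∈ {4, 7}, s ≤ k}:
k:     0  1  2  3  4  5  6  7  8  9
g(k):  0  0  0  0  1  1  1  1  2  2
So g(9) = 2.
The value of a disjunctive sum is the nim-sum of the parts.
Combined value = 15 XOR 5 XOR 2 = 8.

8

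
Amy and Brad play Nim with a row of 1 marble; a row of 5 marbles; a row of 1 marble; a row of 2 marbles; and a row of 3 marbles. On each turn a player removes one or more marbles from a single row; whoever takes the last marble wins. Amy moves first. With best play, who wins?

Amy wins

Nim-sum: 1 XOR 5 XOR 1 XOR 2 XOR 3 = 4.
The nim-sum is 4 ≠ 0, so this is an N-position: the player to move can win; Amy has a winning move.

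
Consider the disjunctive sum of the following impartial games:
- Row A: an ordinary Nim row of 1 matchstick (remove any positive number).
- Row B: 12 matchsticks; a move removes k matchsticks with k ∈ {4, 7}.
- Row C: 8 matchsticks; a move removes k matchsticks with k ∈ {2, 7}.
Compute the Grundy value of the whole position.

3

Row A is a plain Nim row of size 1, so its Grundy value is 1.
For row B, compute g(0), g(1), … with moves {4, 7}:
k:     0  1  2  3  4  5  6  7  8  9 10 11 12
g(k):  0  0  0  0  1  1  1  1  2  2  2  0  0
So g(12) = 0.
For row C, compute g(0), g(1), … with moves {2, 7}:
k:     0  1  2  3  4  5  6  7  8
g(k):  0  0  1  1  0  0  1  1  2
So g(8) = 2.
The value of a disjunctive sum is the nim-sum of the parts.
Combined value = 1 XOR 0 XOR 2 = 3.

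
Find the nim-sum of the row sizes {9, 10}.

Bitwise XOR of the heap sizes:
  1001  (9)
  1010  (10)
  ----
  0011  (3)

3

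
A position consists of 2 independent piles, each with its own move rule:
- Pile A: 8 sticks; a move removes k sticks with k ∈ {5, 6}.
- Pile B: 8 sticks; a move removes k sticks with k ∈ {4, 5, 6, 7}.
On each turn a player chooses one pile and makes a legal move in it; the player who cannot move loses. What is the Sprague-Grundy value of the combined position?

Grundy values for pile A (subtraction set {5, 6}):
k:     0  1  2  3  4  5  6  7  8
g(k):  0  0  0  0  0  1  1  1  1
So g(8) = 1.
For pile B, compute g(0), g(1), … with moves {4, 5, 6, 7}:
k:     0  1  2  3  4  5  6  7  8
g(k):  0  0  0  0  1  1  1  1  2
So g(8) = 2.
The value of a disjunctive sum is the nim-sum of the parts.
Combined value = 1 ⊕ 2 = 3.

3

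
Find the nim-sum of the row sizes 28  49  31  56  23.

Compute the nim-sum pairwise:
28 ⊕ 49 = 45
45 ⊕ 31 = 50
50 ⊕ 56 = 10
10 ⊕ 23 = 29

29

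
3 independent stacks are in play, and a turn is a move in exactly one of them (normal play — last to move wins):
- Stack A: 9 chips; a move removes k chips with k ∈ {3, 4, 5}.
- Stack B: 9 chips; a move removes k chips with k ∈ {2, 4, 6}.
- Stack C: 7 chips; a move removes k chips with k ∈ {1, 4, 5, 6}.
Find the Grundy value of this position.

3

For stack A, compute g(0), g(1), … with moves {3, 4, 5}:
k:     0  1  2  3  4  5  6  7  8  9
g(k):  0  0  0  1  1  1  2  2  0  0
So g(9) = 0.
Build the Grundy sequence for stack B with g(k) = mex{g(k−s) : s ∈ {2, 4, 6}, s ≤ k}:
g(0) = mex{} = 0
g(1) = mex{} = 0
g(2) = mex{0} = 1
g(3) = mex{0} = 1
g(4) = mex{0,1} = 2
g(5) = mex{0,1} = 2
g(6) = mex{0,1,2} = 3
g(7) = mex{0,1,2} = 3
g(8) = mex{1,2,3} = 0
g(9) = mex{1,2,3} = 0
So g(9) = 0.
Build the Grundy sequence for stack C with g(k) = mex{g(k−s) : s ∈ {1, 4, 5, 6}, s ≤ k}:
g(0) = mex{} = 0
g(1) = mex{0} = 1
g(2) = mex{1} = 0
g(3) = mex{0} = 1
g(4) = mex{0,1} = 2
g(5) = mex{0,1,2} = 3
g(6) = mex{0,1,3} = 2
g(7) = mex{0,1,2} = 3
So g(7) = 3.
The value of a disjunctive sum is the nim-sum of the parts.
Combined value = 0 ⊕ 0 ⊕ 3 = 3.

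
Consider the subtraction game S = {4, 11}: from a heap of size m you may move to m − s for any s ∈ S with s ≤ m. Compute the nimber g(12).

Grundy values for subtraction set {4, 11}:
k:     0  1  2  3  4  5  6  7  8  9 10 11 12
g(k):  0  0  0  0  1  1  1  1  0  0  0  2  1
So g(12) = 1.

1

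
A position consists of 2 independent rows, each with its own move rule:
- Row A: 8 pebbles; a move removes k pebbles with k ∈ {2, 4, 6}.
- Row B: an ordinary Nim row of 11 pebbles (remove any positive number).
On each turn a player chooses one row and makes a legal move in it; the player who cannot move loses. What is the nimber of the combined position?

11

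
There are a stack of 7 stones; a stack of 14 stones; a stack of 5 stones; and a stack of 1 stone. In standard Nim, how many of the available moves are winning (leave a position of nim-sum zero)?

Nim-sum: 7 XOR 14 XOR 5 XOR 1 = 13.
The overall nim-sum is X = 13. A stack of size p has a winning move iff p XOR X < p (reduce it to p XOR X).
  7: 7 XOR 13 = 10 ≥ 7 — no move.
  14: 14 XOR 13 = 3 < 14 — winning move (to 3).
  5: 5 XOR 13 = 8 ≥ 5 — no move.
  1: 1 XOR 13 = 12 ≥ 1 — no move.
That gives 1 winning move.

1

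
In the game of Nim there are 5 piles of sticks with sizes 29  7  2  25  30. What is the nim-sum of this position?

31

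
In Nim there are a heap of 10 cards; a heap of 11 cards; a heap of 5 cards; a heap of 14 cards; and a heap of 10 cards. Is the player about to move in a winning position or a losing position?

Losing position

Bitwise XOR of the heap sizes:
  1010  (10)
  1011  (11)
  0101  (5)
  1110  (14)
  1010  (10)
  ----
  0000  (0)
The nim-sum is 0, so this is a P-position: the player to move is in a losing position under optimal play.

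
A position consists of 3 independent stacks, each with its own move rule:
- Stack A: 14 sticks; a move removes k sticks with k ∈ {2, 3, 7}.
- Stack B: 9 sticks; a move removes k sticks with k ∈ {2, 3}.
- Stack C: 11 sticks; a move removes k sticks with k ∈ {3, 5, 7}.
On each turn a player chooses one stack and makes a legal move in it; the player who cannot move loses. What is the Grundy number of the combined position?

0

For stack A, compute g(0), g(1), … with moves {2, 3, 7}:
k:     0  1  2  3  4  5  6  7  8  9 10 11 12 13 14
g(k):  0  0  1  1  2  0  0  1  1  2  0  0  1  1  2
So g(14) = 2.
For stack B, compute g(0), g(1), … with moves {2, 3}:
g(0) = mex{} = 0
g(1) = mex{} = 0
g(2) = mex{0} = 1
g(3) = mex{0} = 1
g(4) = mex{0,1} = 2
g(5) = mex{1} = 0
g(6) = mex{1,2} = 0
g(7) = mex{0,2} = 1
g(8) = mex{0} = 1
g(9) = mex{0,1} = 2
So g(9) = 2.
Build the Grundy sequence for stack C with g(k) = mex{g(k−s) : s ∈ {3, 5, 7}, s ≤ k}:
k:     0  1  2  3  4  5  6  7  8  9 10 11
g(k):  0  0  0  1  1  1  2  2  2  3  0  0
So g(11) = 0.
The value of a disjunctive sum is the nim-sum of the parts.
Combined value = 2 XOR 2 XOR 0 = 0.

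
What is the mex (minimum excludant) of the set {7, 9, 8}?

0

0 is not in the set, so the mex is 0.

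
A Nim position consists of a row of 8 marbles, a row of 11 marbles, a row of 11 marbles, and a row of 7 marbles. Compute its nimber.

15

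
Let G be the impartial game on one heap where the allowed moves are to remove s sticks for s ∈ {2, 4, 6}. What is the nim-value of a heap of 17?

0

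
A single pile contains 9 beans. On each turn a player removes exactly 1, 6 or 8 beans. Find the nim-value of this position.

Compute g(0), g(1), … for moves {1, 6, 8}:
k:     0  1  2  3  4  5  6  7  8  9
g(k):  0  1  0  1  0  1  2  0  1  0
So g(9) = 0.

0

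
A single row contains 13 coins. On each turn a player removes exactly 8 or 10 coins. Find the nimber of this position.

Grundy values for subtraction set {8, 10}:
g(0) = mex{} = 0
g(1) = mex{} = 0
g(2) = mex{} = 0
g(3) = mex{} = 0
g(4) = mex{} = 0
g(5) = mex{} = 0
g(6) = mex{} = 0
g(7) = mex{} = 0
g(8) = mex{0} = 1
g(9) = mex{0} = 1
g(10) = mex{0} = 1
g(11) = mex{0} = 1
g(12) = mex{0} = 1
g(13) = mex{0} = 1
So g(13) = 1.

1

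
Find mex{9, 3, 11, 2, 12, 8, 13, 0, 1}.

4

The values 0, 1, 2, 3 are all present; 4 is the first non-negative integer missing from the set.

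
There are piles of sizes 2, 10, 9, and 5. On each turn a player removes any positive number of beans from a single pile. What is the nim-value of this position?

4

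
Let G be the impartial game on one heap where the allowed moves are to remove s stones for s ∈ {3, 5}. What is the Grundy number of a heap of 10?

0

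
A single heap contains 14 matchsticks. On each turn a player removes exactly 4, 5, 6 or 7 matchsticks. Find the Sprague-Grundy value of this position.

0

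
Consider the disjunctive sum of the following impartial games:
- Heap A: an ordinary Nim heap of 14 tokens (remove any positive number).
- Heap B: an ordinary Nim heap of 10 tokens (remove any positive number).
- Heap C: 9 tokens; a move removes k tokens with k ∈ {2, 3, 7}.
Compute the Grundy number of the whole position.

6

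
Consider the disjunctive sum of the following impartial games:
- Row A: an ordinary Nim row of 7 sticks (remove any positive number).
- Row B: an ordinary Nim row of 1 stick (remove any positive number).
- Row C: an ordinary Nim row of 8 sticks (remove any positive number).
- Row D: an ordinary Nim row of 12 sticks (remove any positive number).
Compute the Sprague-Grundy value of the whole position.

2

Row A is a plain Nim row of size 7, so its Grundy value is 7.
Row B is a plain Nim row of size 1, so its Grundy value is 1.
Row C is a plain Nim row of size 8, so its Grundy value is 8.
Row D is a plain Nim row of size 12, so its Grundy value is 12.
By the Sprague-Grundy theorem, the Grundy value of a sum of independent games is the XOR of the component values.
Combined value = 7 ⊕ 1 ⊕ 8 ⊕ 12 = 2.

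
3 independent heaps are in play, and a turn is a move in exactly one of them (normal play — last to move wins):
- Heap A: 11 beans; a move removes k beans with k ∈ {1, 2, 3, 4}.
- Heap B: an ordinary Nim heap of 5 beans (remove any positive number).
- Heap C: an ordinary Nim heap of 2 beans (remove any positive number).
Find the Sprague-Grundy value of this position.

6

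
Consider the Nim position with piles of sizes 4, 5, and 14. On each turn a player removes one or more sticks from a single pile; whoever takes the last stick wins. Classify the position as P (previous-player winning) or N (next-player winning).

Nim-sum: 4 ^ 5 ^ 14 = 15.
The nim-sum is 15 ≠ 0, so this is an N-position: the player to move can win.

N-position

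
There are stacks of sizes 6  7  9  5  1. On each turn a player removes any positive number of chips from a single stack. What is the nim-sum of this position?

Bitwise XOR of the heap sizes:
  0110  (6)
  0111  (7)
  1001  (9)
  0101  (5)
  0001  (1)
  ----
  1100  (12)

12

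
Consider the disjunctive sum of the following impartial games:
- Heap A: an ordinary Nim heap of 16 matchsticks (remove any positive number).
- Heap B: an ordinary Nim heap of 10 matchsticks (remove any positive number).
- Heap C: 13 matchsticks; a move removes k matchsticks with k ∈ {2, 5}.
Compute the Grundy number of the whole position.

27

Heap A is a plain Nim heap of size 16, so its Grundy value is 16.
Heap B is a plain Nim heap of size 10, so its Grundy value is 10.
For heap C, compute g(0), g(1), … with moves {2, 5}:
g(0) = mex{} = 0
g(1) = mex{} = 0
g(2) = mex{0} = 1
g(3) = mex{0} = 1
g(4) = mex{1} = 0
g(5) = mex{0,1} = 2
g(6) = mex{0} = 1
g(7) = mex{1,2} = 0
g(8) = mex{1} = 0
g(9) = mex{0} = 1
g(10) = mex{0,2} = 1
g(11) = mex{1} = 0
g(12) = mex{0,1} = 2
g(13) = mex{0} = 1
So g(13) = 1.
By the Sprague-Grundy theorem, the Grundy value of a sum of independent games is the XOR of the component values.
Combined value = 16 XOR 10 XOR 1 = 27.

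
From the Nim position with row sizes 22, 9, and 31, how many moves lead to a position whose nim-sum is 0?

Write each in binary and XOR column by column:
  10110  (22)
  01001  (9)
  11111  (31)
  -----
  00000  (0)
The nim-sum is already 0, so every move leaves a nonzero nim-sum — there are no winning moves.

0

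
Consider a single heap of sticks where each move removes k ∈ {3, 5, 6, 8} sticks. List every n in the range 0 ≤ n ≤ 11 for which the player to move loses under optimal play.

0, 1, 2, 11

Grundy values for subtraction set {3, 5, 6, 8}:
k:     0  1  2  3  4  5  6  7  8  9 10 11
g(k):  0  0  0  1  1  1  2  2  2  3  3  0
The P-positions (g = 0) in 0..11 are 0, 1, 2, 11.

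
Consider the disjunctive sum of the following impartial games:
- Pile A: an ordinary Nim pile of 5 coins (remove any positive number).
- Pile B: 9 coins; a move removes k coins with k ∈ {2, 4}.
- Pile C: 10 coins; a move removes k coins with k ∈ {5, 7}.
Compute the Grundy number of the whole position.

Pile A is a plain Nim pile of size 5, so its Grundy value is 5.
Build the Grundy sequence for pile B with g(k) = mex{g(k−s) : s ∈ {2, 4}, s ≤ k}:
k:     0  1  2  3  4  5  6  7  8  9
g(k):  0  0  1  1  2  2  0  0  1  1
So g(9) = 1.
Grundy values for pile C (subtraction set {5, 7}):
g(0) = mex{} = 0
g(1) = mex{} = 0
g(2) = mex{} = 0
g(3) = mex{} = 0
g(4) = mex{} = 0
g(5) = mex{0} = 1
g(6) = mex{0} = 1
g(7) = mex{0} = 1
g(8) = mex{0} = 1
g(9) = mex{0} = 1
g(10) = mex{0,1} = 2
So g(10) = 2.
The value of a disjunctive sum is the nim-sum of the parts.
Combined value = 5 XOR 1 XOR 2 = 6.

6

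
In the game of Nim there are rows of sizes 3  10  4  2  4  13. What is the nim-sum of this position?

Compute the nim-sum pairwise:
3 ^ 10 = 9
9 ^ 4 = 13
13 ^ 2 = 15
15 ^ 4 = 11
11 ^ 13 = 6

6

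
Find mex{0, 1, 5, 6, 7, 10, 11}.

2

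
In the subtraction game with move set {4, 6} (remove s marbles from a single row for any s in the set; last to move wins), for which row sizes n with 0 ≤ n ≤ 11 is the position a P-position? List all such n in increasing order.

0, 1, 2, 3, 10, 11

Build the Grundy sequence with g(k) = mex{g(k−s) : s ∈ {4, 6}, s ≤ k}:
k:     0  1  2  3  4  5  6  7  8  9 10 11
g(k):  0  0  0  0  1  1  1  1  2  2  0  0
The P-positions (g = 0) in 0..11 are 0, 1, 2, 3, 10, 11.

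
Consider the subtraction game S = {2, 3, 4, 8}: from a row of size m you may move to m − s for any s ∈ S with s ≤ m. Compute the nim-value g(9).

1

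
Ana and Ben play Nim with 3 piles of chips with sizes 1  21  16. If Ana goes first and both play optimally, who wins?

Ana wins

Compute the nim-sum pairwise:
1 XOR 21 = 20
20 XOR 16 = 4
The nim-sum is 4 ≠ 0, so this is an N-position: the player to move can win; Ana has a winning move.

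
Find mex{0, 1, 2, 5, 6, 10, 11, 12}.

3

The values 0, 1, 2 are all present; 3 is the first non-negative integer missing from the set.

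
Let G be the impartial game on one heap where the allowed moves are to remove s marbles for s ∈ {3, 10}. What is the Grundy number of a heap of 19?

0

Build the Grundy sequence with g(k) = mex{g(k−s) : s ∈ {3, 10}, s ≤ k}:
k:     0  1  2  3  4  5  6  7  8  9 10 11 12 13 14 15 16 17 18 19
g(k):  0  0  0  1  1  1  0  0  0  1  1  1  2  0  0  0  1  1  1  0
So g(19) = 0.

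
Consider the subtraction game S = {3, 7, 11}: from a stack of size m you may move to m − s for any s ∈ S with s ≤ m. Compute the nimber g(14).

0

Compute g(0), g(1), … for moves {3, 7, 11}:
g(0) = mex{} = 0
g(1) = mex{} = 0
g(2) = mex{} = 0
g(3) = mex{0} = 1
g(4) = mex{0} = 1
g(5) = mex{0} = 1
g(6) = mex{1} = 0
g(7) = mex{0,1} = 2
g(8) = mex{0,1} = 2
g(9) = mex{0} = 1
g(10) = mex{1,2} = 0
g(11) = mex{0,1,2} = 3
g(12) = mex{0,1} = 2
g(13) = mex{0} = 1
g(14) = mex{1,2,3} = 0
So g(14) = 0.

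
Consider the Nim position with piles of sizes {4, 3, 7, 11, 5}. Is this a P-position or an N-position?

Compute the nim-sum pairwise:
4 ^ 3 = 7
7 ^ 7 = 0
0 ^ 11 = 11
11 ^ 5 = 14
The nim-sum is 14 ≠ 0, so this is an N-position: the player to move can win.

N-position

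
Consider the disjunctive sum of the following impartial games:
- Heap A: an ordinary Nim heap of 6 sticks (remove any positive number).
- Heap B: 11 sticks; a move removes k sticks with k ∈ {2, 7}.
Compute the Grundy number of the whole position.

7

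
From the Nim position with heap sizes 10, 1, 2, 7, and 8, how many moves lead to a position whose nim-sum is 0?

1

Nim-sum: 10 ⊕ 1 ⊕ 2 ⊕ 7 ⊕ 8 = 6.
The overall nim-sum is X = 6. A heap of size p has a winning move iff p XOR X < p (reduce it to p XOR X).
  10: 10 XOR 6 = 12 ≥ 10 — no move.
  1: 1 XOR 6 = 7 ≥ 1 — no move.
  2: 2 XOR 6 = 4 ≥ 2 — no move.
  7: 7 XOR 6 = 1 < 7 — winning move (to 1).
  8: 8 XOR 6 = 14 ≥ 8 — no move.
That gives 1 winning move.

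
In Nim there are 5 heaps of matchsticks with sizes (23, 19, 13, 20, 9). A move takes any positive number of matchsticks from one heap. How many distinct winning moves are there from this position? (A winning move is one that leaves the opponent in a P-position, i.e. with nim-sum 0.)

3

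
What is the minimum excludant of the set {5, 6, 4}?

0

0 is not in the set, so the mex is 0.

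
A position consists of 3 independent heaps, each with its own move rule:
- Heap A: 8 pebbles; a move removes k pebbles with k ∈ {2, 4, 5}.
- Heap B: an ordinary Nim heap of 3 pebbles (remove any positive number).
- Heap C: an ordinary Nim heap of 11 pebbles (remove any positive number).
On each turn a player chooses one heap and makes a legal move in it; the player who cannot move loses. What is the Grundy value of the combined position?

8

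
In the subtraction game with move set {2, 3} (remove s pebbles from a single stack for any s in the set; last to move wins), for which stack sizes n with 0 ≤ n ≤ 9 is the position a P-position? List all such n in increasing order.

Build the Grundy sequence with g(k) = mex{g(k−s) : s ∈ {2, 3}, s ≤ k}:
g(0) = mex{} = 0
g(1) = mex{} = 0
g(2) = mex{0} = 1
g(3) = mex{0} = 1
g(4) = mex{0,1} = 2
g(5) = mex{1} = 0
g(6) = mex{1,2} = 0
g(7) = mex{0,2} = 1
g(8) = mex{0} = 1
g(9) = mex{0,1} = 2
The P-positions (g = 0) in 0..9 are 0, 1, 5, 6.

0, 1, 5, 6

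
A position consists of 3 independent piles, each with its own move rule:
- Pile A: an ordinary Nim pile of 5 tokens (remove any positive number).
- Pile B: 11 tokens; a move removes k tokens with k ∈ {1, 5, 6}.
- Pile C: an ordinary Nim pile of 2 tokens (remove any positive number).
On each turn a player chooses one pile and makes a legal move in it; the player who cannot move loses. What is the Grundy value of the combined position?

Pile A is a plain Nim pile of size 5, so its Grundy value is 5.
Grundy values for pile B (subtraction set {1, 5, 6}):
k:     0  1  2  3  4  5  6  7  8  9 10 11
g(k):  0  1  0  1  0  1  2  3  2  3  2  0
So g(11) = 0.
Pile C is a plain Nim pile of size 2, so its Grundy value is 2.
By the Sprague-Grundy theorem, the Grundy value of a sum of independent games is the XOR of the component values.
Combined value = 5 XOR 0 XOR 2 = 7.

7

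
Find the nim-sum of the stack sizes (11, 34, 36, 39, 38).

12

In binary:
  001011  (11)
  100010  (34)
  100100  (36)
  100111  (39)
  100110  (38)
  ------
  001100  (12)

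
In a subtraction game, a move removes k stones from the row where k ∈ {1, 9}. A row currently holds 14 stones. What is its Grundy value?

Compute g(0), g(1), … for moves {1, 9}:
g(0) = mex{} = 0
g(1) = mex{0} = 1
g(2) = mex{1} = 0
g(3) = mex{0} = 1
g(4) = mex{1} = 0
g(5) = mex{0} = 1
g(6) = mex{1} = 0
g(7) = mex{0} = 1
g(8) = mex{1} = 0
g(9) = mex{0} = 1
g(10) = mex{1} = 0
g(11) = mex{0} = 1
g(12) = mex{1} = 0
g(13) = mex{0} = 1
g(14) = mex{1} = 0
So g(14) = 0.

0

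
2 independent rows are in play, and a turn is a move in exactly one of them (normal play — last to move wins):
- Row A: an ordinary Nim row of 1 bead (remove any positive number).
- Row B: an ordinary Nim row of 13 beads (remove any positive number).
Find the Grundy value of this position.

12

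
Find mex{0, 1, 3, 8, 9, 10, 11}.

The values 0, 1 are all present; 2 is the first non-negative integer missing from the set.

2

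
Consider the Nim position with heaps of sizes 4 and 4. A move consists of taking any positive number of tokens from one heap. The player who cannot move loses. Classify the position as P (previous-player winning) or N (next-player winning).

Compute the nim-sum pairwise:
4 ⊕ 4 = 0
The nim-sum is 0, so this is a P-position: the player to move is in a losing position under optimal play.

P-position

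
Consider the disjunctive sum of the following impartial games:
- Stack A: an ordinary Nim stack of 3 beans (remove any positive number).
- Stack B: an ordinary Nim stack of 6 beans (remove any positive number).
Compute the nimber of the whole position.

Stack A is a plain Nim stack of size 3, so its Grundy value is 3.
Stack B is a plain Nim stack of size 6, so its Grundy value is 6.
The value of a disjunctive sum is the nim-sum of the parts.
Combined value = 3 ⊕ 6 = 5.

5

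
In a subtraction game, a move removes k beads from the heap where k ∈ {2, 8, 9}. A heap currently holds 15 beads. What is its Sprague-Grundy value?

Grundy values for subtraction set {2, 8, 9}:
k:     0  1  2  3  4  5  6  7  8  9 10 11 12 13 14 15
g(k):  0  0  1  1  0  0  1  1  2  2  3  0  2  1  3  0
So g(15) = 0.

0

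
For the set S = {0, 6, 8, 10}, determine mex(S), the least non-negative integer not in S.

0 is in the set but 1 is not, so the mex is 1.

1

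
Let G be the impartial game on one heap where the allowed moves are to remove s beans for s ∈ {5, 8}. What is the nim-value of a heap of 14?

Build the Grundy sequence with g(k) = mex{g(k−s) : s ∈ {5, 8}, s ≤ k}:
g(0) = mex{} = 0
g(1) = mex{} = 0
g(2) = mex{} = 0
g(3) = mex{} = 0
g(4) = mex{} = 0
g(5) = mex{0} = 1
g(6) = mex{0} = 1
g(7) = mex{0} = 1
g(8) = mex{0} = 1
g(9) = mex{0} = 1
g(10) = mex{0,1} = 2
g(11) = mex{0,1} = 2
g(12) = mex{0,1} = 2
g(13) = mex{1} = 0
g(14) = mex{1} = 0
So g(14) = 0.

0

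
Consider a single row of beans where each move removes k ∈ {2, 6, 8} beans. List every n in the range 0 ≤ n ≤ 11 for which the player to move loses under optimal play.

Build the Grundy sequence with g(k) = mex{g(k−s) : s ∈ {2, 6, 8}, s ≤ k}:
g(0) = mex{} = 0
g(1) = mex{} = 0
g(2) = mex{0} = 1
g(3) = mex{0} = 1
g(4) = mex{1} = 0
g(5) = mex{1} = 0
g(6) = mex{0} = 1
g(7) = mex{0} = 1
g(8) = mex{0,1} = 2
g(9) = mex{0,1} = 2
g(10) = mex{0,1,2} = 3
g(11) = mex{0,1,2} = 3
The P-positions (g = 0) in 0..11 are 0, 1, 4, 5.

0, 1, 4, 5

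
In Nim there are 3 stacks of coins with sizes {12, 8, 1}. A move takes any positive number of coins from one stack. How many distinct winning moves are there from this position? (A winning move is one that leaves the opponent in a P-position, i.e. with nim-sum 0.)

1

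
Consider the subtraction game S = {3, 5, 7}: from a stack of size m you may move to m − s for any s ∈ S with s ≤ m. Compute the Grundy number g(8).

2

Build the Grundy sequence with g(k) = mex{g(k−s) : s ∈ {3, 5, 7}, s ≤ k}:
g(0) = mex{} = 0
g(1) = mex{} = 0
g(2) = mex{} = 0
g(3) = mex{0} = 1
g(4) = mex{0} = 1
g(5) = mex{0} = 1
g(6) = mex{0,1} = 2
g(7) = mex{0,1} = 2
g(8) = mex{0,1} = 2
So g(8) = 2.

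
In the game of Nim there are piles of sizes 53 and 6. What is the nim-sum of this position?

51

Nim-sum: 53 ^ 6 = 51.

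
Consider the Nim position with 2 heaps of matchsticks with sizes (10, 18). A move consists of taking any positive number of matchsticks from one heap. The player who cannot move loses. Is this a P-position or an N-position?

Nim-sum: 10 ^ 18 = 24.
The nim-sum is 24 ≠ 0, so this is an N-position: the player to move can win.

N-position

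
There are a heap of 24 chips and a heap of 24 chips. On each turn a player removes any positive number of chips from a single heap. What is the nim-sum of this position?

Nim-sum: 24 XOR 24 = 0.

0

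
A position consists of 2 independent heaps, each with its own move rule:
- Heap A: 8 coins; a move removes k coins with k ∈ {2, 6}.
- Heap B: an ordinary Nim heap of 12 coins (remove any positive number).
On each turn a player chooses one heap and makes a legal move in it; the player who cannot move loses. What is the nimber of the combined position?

12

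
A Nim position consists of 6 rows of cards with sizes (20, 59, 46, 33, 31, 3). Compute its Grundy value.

Bitwise XOR of the heap sizes:
  010100  (20)
  111011  (59)
  101110  (46)
  100001  (33)
  011111  (31)
  000011  (3)
  ------
  111100  (60)

60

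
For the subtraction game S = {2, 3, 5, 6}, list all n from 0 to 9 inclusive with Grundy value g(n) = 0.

0, 1, 8, 9

Build the Grundy sequence with g(k) = mex{g(k−s) : s ∈ {2, 3, 5, 6}, s ≤ k}:
g(0) = mex{} = 0
g(1) = mex{} = 0
g(2) = mex{0} = 1
g(3) = mex{0} = 1
g(4) = mex{0,1} = 2
g(5) = mex{0,1} = 2
g(6) = mex{0,1,2} = 3
g(7) = mex{0,1,2} = 3
g(8) = mex{1,2,3} = 0
g(9) = mex{1,2,3} = 0
The P-positions (g = 0) in 0..9 are 0, 1, 8, 9.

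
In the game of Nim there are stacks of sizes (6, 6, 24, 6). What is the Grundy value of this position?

30

Nim-sum: 6 XOR 6 XOR 24 XOR 6 = 30.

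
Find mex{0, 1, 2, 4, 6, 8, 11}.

3

The values 0, 1, 2 are all present; 3 is the first non-negative integer missing from the set.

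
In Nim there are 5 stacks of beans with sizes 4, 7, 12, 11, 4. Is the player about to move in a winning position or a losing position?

Losing position

Compute the nim-sum pairwise:
4 XOR 7 = 3
3 XOR 12 = 15
15 XOR 11 = 4
4 XOR 4 = 0
The nim-sum is 0, so this is a P-position: the player to move is in a losing position under optimal play.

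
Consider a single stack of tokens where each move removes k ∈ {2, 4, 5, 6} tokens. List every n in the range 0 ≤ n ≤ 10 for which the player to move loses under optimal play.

0, 1, 8, 9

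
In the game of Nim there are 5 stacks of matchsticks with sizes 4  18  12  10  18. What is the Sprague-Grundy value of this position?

Compute the nim-sum pairwise:
4 ⊕ 18 = 22
22 ⊕ 12 = 26
26 ⊕ 10 = 16
16 ⊕ 18 = 2

2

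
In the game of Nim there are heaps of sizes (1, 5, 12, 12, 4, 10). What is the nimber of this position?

10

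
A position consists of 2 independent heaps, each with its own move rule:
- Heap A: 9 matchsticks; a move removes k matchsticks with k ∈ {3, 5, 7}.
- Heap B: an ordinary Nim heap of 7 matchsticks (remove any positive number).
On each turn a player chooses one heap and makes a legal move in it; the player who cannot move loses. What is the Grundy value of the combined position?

Grundy values for heap A (subtraction set {3, 5, 7}):
k:     0  1  2  3  4  5  6  7  8  9
g(k):  0  0  0  1  1  1  2  2  2  3
So g(9) = 3.
Heap B is a plain Nim heap of size 7, so its Grundy value is 7.
By the Sprague-Grundy theorem, the Grundy value of a sum of independent games is the XOR of the component values.
Combined value = 3 ⊕ 7 = 4.

4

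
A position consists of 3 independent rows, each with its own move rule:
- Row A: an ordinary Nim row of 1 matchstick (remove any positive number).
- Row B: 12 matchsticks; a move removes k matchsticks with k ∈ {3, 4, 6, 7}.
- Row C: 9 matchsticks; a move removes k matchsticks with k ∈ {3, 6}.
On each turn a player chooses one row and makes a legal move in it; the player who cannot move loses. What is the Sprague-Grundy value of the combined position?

1

Row A is a plain Nim row of size 1, so its Grundy value is 1.
Grundy values for row B (subtraction set {3, 4, 6, 7}):
k:     0  1  2  3  4  5  6  7  8  9 10 11 12
g(k):  0  0  0  1  1  1  2  2  2  3  0  0  0
So g(12) = 0.
Grundy values for row C (subtraction set {3, 6}):
k:     0  1  2  3  4  5  6  7  8  9
g(k):  0  0  0  1  1  1  2  2  2  0
So g(9) = 0.
The value of a disjunctive sum is the nim-sum of the parts.
Combined value = 1 ⊕ 0 ⊕ 0 = 1.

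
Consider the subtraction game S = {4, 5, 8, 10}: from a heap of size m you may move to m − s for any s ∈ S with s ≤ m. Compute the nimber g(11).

Build the Grundy sequence with g(k) = mex{g(k−s) : s ∈ {4, 5, 8, 10}, s ≤ k}:
k:     0  1  2  3  4  5  6  7  8  9 10 11
g(k):  0  0  0  0  1  1  1  1  2  2  2  2
So g(11) = 2.

2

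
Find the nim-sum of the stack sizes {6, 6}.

0

Compute the nim-sum pairwise:
6 ^ 6 = 0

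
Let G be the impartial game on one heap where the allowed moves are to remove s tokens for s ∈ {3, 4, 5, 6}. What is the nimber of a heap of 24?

2

Grundy values for subtraction set {3, 4, 5, 6}:
k:     0  1  2  3  4  5  6  7  8  9 10 11 12 13 14 15 16 17 18 19 20 21 22 23 24
g(k):  0  0  0  1  1  1  2  2  2  0  0  0  1  1  1  2  2  2  0  0  0  1  1  1  2
So g(24) = 2.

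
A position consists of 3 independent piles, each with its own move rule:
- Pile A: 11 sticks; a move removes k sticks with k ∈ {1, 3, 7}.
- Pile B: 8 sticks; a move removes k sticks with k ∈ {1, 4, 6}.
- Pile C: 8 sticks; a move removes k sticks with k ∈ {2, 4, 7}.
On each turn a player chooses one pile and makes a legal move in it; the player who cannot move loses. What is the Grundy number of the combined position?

1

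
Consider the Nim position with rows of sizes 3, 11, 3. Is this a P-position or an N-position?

Nim-sum: 3 ⊕ 11 ⊕ 3 = 11.
The nim-sum is 11 ≠ 0, so this is an N-position: the player to move can win.

N-position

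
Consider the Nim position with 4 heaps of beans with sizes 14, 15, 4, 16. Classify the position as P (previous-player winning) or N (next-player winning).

In binary:
  01110  (14)
  01111  (15)
  00100  (4)
  10000  (16)
  -----
  10101  (21)
The nim-sum is 21 ≠ 0, so this is an N-position: the player to move can win.

N-position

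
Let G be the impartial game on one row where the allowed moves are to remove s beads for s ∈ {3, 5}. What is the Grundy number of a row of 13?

Grundy values for subtraction set {3, 5}:
k:     0  1  2  3  4  5  6  7  8  9 10 11 12 13
g(k):  0  0  0  1  1  1  2  2  0  0  0  1  1  1
So g(13) = 1.

1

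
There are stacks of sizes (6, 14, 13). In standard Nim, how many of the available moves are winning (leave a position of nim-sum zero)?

Nim-sum: 6 XOR 14 XOR 13 = 5.
The overall nim-sum is X = 5. A stack of size p has a winning move iff p XOR X < p (reduce it to p XOR X).
  6: 6 XOR 5 = 3 < 6 — winning move (to 3).
  14: 14 XOR 5 = 11 < 14 — winning move (to 11).
  13: 13 XOR 5 = 8 < 13 — winning move (to 8).
That gives 3 winning moves.

3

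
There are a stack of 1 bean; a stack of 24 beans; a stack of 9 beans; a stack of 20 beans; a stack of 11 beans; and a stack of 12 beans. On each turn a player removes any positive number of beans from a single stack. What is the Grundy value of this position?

3

Compute the nim-sum pairwise:
1 ⊕ 24 = 25
25 ⊕ 9 = 16
16 ⊕ 20 = 4
4 ⊕ 11 = 15
15 ⊕ 12 = 3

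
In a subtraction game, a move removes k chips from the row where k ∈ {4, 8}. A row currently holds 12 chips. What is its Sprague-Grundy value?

0

Build the Grundy sequence with g(k) = mex{g(k−s) : s ∈ {4, 8}, s ≤ k}:
g(0) = mex{} = 0
g(1) = mex{} = 0
g(2) = mex{} = 0
g(3) = mex{} = 0
g(4) = mex{0} = 1
g(5) = mex{0} = 1
g(6) = mex{0} = 1
g(7) = mex{0} = 1
g(8) = mex{0,1} = 2
g(9) = mex{0,1} = 2
g(10) = mex{0,1} = 2
g(11) = mex{0,1} = 2
g(12) = mex{1,2} = 0
So g(12) = 0.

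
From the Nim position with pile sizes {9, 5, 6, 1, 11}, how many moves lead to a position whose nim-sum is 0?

0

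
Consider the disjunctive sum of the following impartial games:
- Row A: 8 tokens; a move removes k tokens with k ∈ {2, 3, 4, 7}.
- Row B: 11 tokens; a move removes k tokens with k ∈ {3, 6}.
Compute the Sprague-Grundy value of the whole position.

1

For row A, compute g(0), g(1), … with moves {2, 3, 4, 7}:
g(0) = mex{} = 0
g(1) = mex{} = 0
g(2) = mex{0} = 1
g(3) = mex{0} = 1
g(4) = mex{0,1} = 2
g(5) = mex{0,1} = 2
g(6) = mex{1,2} = 0
g(7) = mex{0,1,2} = 3
g(8) = mex{0,2} = 1
So g(8) = 1.
Grundy values for row B (subtraction set {3, 6}):
k:     0  1  2  3  4  5  6  7  8  9 10 11
g(k):  0  0  0  1  1  1  2  2  2  0  0  0
So g(11) = 0.
The value of a disjunctive sum is the nim-sum of the parts.
Combined value = 1 ⊕ 0 = 1.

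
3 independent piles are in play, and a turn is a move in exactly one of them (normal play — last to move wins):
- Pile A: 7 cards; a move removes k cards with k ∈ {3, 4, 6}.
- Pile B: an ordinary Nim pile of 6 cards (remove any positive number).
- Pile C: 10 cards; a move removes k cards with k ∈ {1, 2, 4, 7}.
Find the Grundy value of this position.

5

Grundy values for pile A (subtraction set {3, 4, 6}):
g(0) = mex{} = 0
g(1) = mex{} = 0
g(2) = mex{} = 0
g(3) = mex{0} = 1
g(4) = mex{0} = 1
g(5) = mex{0} = 1
g(6) = mex{0,1} = 2
g(7) = mex{0,1} = 2
So g(7) = 2.
Pile B is a plain Nim pile of size 6, so its Grundy value is 6.
Grundy values for pile C (subtraction set {1, 2, 4, 7}):
k:     0  1  2  3  4  5  6  7  8  9 10
g(k):  0  1  2  0  1  2  0  1  2  0  1
So g(10) = 1.
By the Sprague-Grundy theorem, the Grundy value of a sum of independent games is the XOR of the component values.
Combined value = 2 ⊕ 6 ⊕ 1 = 5.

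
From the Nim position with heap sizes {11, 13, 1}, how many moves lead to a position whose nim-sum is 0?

1

Bitwise XOR of the heap sizes:
  1011  (11)
  1101  (13)
  0001  (1)
  ----
  0111  (7)
The overall nim-sum is X = 7. A heap of size p has a winning move iff p XOR X < p (reduce it to p XOR X).
  11: 11 XOR 7 = 12 ≥ 11 — no move.
  13: 13 XOR 7 = 10 < 13 — winning move (to 10).
  1: 1 XOR 7 = 6 ≥ 1 — no move.
That gives 1 winning move.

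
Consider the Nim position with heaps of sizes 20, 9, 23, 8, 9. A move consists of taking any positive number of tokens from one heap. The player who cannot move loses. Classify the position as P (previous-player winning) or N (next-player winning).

Nim-sum: 20 XOR 9 XOR 23 XOR 8 XOR 9 = 11.
The nim-sum is 11 ≠ 0, so this is an N-position: the player to move can win.

N-position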